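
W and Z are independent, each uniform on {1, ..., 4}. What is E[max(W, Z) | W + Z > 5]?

Outcomes with W + Z > 5: (2,4), (3,3), (3,4), (4,2), (4,3), (4,4), each with probability 1/16.
E[max(W, Z) | W + Z > 5] = (4 + 3 + 4 + 4 + 4 + 4) / 6 = 23/6.

23/6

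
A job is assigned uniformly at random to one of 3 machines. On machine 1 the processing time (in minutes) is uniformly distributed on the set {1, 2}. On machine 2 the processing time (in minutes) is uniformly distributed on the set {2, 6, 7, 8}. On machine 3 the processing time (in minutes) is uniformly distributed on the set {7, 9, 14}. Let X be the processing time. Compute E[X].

E[X | machine 1] = (1+2)/2 = 3/2.
E[X | machine 2] = (2+6+7+8)/4 = 23/4.
E[X | machine 3] = (7+9+14)/3 = 10.
By the law of total expectation,
E[X] = (1/3)·(3/2) + (1/3)·(23/4) + (1/3)·(10) = 23/4.

23/4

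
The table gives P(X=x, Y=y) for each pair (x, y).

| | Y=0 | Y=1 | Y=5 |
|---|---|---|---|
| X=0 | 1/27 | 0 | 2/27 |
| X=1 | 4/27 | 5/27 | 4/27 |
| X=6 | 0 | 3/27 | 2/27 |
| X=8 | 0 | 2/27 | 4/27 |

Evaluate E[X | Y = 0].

P(Y = 0) = 5/27.
Σ X·P over the event = 0·(1/27) + 1·(4/27) = 4/27.
E[X | Y = 0] = (4/27) / (5/27) = 4/5.

4/5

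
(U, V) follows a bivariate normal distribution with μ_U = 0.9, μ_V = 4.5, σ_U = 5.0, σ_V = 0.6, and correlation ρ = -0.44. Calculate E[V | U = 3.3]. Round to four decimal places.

4.3733

The regression of V on U has slope ρ·σ_V/σ_U and passes through (μ_U, μ_V).
E[V | U=3.3] = 4.5 + (-0.44)·(0.6/5.0)·(3.3 − (0.9)) = 4.5 + (-0.0528)·(2.4) = 4.3733.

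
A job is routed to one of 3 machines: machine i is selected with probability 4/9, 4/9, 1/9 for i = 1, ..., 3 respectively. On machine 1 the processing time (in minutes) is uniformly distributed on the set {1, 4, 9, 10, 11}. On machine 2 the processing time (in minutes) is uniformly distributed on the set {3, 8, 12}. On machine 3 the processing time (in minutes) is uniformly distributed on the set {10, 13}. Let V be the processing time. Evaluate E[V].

421/54

E[V | machine 1] = (1+4+9+10+11)/5 = 7.
E[V | machine 2] = (3+8+12)/3 = 23/3.
E[V | machine 3] = (10+13)/2 = 23/2.
By the law of total expectation,
E[V] = (4/9)·(7) + (4/9)·(23/3) + (1/9)·(23/2) = 421/54.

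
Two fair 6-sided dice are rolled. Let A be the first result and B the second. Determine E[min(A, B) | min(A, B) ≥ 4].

41/9

P(min(A, B) ≥ 4) = 1/4.
Summing min(A,B)·P(x,y) over outcomes with min(A, B) ≥ 4 gives 41/36.
E[min(A, B) | min(A, B) ≥ 4] = (41/36) / (1/4) = 41/9.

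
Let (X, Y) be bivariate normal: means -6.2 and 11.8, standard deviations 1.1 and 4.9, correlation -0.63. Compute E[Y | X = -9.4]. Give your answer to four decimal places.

20.7804

The regression of Y on X has slope ρ·σ_Y/σ_X and passes through (μ_X, μ_Y).
E[Y | X=-9.4] = 11.8 + (-0.63)·(4.9/1.1)·(-9.4 − (-6.2)) = 11.8 + (-2.80636)·(-3.2) = 20.7804.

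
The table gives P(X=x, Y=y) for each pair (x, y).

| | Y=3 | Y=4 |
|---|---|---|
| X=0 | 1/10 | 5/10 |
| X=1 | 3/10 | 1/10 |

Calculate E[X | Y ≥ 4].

P(Y ≥ 4) = 3/5.
Σ X·P over the event = 0·(5/10) + 1·(1/10) = 1/10.
E[X | Y ≥ 4] = (1/10) / (3/5) = 1/6.

1/6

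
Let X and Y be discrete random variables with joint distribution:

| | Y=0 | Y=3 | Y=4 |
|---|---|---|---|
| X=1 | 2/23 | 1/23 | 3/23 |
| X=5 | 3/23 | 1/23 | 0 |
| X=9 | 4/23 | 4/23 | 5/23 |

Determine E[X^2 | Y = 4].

P(Y = 4) = 8/23.
Σ X^2·P over the event = 1·(3/23) + 81·(5/23) = 408/23.
E[X^2 | Y = 4] = (408/23) / (8/23) = 51.

51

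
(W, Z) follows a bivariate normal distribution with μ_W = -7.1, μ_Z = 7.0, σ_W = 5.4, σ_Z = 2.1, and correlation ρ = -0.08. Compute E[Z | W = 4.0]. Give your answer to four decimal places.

For a bivariate normal, E[Z | W=x] = μ_Z + ρ·(σ_Z/σ_W)·(x − μ_W).
E[Z | W=4.0] = 7.0 + (-0.08)·(2.1/5.4)·(4.0 − (-7.1)) = 7.0 + (-0.031111)·(11.1) = 6.6547.

6.6547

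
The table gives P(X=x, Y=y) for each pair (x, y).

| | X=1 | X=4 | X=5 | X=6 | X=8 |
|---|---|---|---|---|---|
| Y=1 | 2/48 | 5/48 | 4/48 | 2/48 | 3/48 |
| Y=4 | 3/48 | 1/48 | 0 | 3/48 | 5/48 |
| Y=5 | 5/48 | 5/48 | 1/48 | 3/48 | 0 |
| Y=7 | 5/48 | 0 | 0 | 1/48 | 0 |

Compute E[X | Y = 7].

11/6

P(Y = 7) = 1/8.
Σ X·P over the event = 1·(5/48) + 6·(1/48) = 11/48.
E[X | Y = 7] = (11/48) / (1/8) = 11/6.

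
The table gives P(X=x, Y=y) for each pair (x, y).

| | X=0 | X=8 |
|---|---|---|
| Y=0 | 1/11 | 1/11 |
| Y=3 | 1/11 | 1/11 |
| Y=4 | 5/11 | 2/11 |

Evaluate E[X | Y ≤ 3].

P(Y ≤ 3) = 4/11.
Σ X·P over the event = 0·(1/11) + 0·(1/11) + 8·(1/11) + 8·(1/11) = 16/11.
E[X | Y ≤ 3] = (16/11) / (4/11) = 4.

4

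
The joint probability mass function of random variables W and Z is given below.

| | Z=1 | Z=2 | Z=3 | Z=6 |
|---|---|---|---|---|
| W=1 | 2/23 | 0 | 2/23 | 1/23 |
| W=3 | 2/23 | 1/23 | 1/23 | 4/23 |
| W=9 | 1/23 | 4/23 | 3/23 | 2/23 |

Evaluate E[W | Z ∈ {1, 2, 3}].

P(Z ∈ {1, 2, 3}) = 16/23.
Σ W·P over the event = 1·(2/23) + 1·(2/23) + 3·(2/23) + 3·(1/23) + 3·(1/23) + 9·(1/23) + 9·(4/23) + 9·(3/23) = 88/23.
E[W | Z ∈ {1, 2, 3}] = (88/23) / (16/23) = 11/2.

11/2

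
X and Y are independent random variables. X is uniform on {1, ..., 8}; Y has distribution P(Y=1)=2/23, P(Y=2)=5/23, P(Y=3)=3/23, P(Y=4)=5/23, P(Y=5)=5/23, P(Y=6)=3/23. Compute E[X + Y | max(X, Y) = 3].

P(max(X, Y) = 3) = 2/23.
Summing (X+Y)·P(x,y) over outcomes with max(X, Y) = 3 gives 39/92.
E[X + Y | max(X, Y) = 3] = (39/92) / (2/23) = 39/8.

39/8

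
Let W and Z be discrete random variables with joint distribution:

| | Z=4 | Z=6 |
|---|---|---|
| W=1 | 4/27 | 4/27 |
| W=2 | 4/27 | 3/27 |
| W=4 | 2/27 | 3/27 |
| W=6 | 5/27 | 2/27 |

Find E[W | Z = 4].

10/3

P(Z = 4) = 5/9.
Σ W·P over the event = 1·(4/27) + 2·(4/27) + 4·(2/27) + 6·(5/27) = 50/27.
E[W | Z = 4] = (50/27) / (5/9) = 10/3.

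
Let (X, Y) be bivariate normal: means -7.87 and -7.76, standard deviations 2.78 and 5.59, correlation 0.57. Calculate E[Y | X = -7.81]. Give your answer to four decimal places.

E[Y | X=x] = μ_Y + ρ(σ_Y/σ_X)(x − μ_X) for jointly normal variables.
E[Y | X=-7.81] = -7.76 + (0.57)·(5.59/2.78)·(-7.81 − (-7.87)) = -7.76 + (1.1462)·(0.06) = -7.6912.

-7.6912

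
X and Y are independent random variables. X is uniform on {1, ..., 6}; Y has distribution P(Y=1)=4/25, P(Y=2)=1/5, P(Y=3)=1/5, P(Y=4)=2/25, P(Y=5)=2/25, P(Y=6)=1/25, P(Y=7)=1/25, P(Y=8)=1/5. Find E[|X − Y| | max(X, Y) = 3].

P(max(X, Y) = 3) = 4/25.
Summing |X−Y|·P(x,y) over outcomes with max(X, Y) = 3 gives 14/75.
E[|X − Y| | max(X, Y) = 3] = (14/75) / (4/25) = 7/6.

7/6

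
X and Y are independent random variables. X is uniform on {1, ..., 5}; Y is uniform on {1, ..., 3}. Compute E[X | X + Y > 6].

14/3

P(X + Y > 6) = 1/5.
Summing X·P(x,y) over outcomes with X + Y > 6 gives 14/15.
E[X | X + Y > 6] = (14/15) / (1/5) = 14/3.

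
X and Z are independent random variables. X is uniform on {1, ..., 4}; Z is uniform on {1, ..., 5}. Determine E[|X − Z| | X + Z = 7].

5/3

P(X + Z = 7) = 3/20.
Summing |X−Z|·P(x,y) over outcomes with X + Z = 7 gives 1/4.
E[|X − Z| | X + Z = 7] = (1/4) / (3/20) = 5/3.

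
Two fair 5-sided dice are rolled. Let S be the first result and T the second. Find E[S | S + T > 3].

P(S + T > 3) = 22/25.
Summing S·P(x,y) over outcomes with S + T > 3 gives 71/25.
E[S | S + T > 3] = (71/25) / (22/25) = 71/22.

71/22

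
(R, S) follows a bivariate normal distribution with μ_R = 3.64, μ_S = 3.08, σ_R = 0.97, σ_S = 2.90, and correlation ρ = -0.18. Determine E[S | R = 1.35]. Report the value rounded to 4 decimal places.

4.3124

For a bivariate normal, E[S | R=x] = μ_S + ρ·(σ_S/σ_R)·(x − μ_R).
E[S | R=1.35] = 3.08 + (-0.18)·(2.90/0.97)·(1.35 − (3.64)) = 3.08 + (-0.5381443)·(-2.29) = 4.3124.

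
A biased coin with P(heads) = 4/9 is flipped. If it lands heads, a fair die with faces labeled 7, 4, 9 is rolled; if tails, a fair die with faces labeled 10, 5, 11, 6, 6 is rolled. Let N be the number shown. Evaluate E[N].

E[N | heads] = (7+4+9)/3 = 20/3.
E[N | tails] = (10+5+11+6+6)/5 = 38/5.
E[N] = (4/9)·(20/3) + (5/9)·(38/5) = 194/27.

194/27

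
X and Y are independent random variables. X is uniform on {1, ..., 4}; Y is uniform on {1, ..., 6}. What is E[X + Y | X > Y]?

5

P(X > Y) = 1/4.
Summing (X+Y)·P(x,y) over outcomes with X > Y gives 5/4.
E[X + Y | X > Y] = (5/4) / (1/4) = 5.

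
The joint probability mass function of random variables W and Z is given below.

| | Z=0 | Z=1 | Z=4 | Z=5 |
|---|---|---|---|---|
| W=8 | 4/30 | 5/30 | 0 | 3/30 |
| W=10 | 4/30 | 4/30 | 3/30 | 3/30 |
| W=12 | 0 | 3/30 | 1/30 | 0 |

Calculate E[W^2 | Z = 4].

P(Z = 4) = 2/15.
Σ W^2·P over the event = 100·(3/30) + 144·(1/30) = 74/5.
E[W^2 | Z = 4] = (74/5) / (2/15) = 111.

111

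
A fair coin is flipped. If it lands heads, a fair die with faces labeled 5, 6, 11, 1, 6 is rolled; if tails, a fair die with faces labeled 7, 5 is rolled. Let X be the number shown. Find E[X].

E[X | heads] = (5+6+11+1+6)/5 = 29/5.
E[X | tails] = (7+5)/2 = 6.
E[X] = (1/2)·(29/5) + (1/2)·(6) = 59/10.

59/10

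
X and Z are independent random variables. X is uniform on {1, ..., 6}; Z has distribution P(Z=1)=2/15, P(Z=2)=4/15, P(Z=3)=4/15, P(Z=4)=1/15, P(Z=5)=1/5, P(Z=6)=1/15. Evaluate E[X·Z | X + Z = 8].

181/13

P(X + Z = 8) = 13/90.
Summing XZ·P(x,y) over outcomes with X + Z = 8 gives 181/90.
E[X·Z | X + Z = 8] = (181/90) / (13/90) = 181/13.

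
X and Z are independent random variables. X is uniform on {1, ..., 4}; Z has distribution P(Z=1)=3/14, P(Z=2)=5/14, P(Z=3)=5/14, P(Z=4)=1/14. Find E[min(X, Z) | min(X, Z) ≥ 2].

P(min(X, Z) ≥ 2) = 33/56.
Summing min(X,Z)·P(x,y) over outcomes with min(X, Z) ≥ 2 gives 79/56.
E[min(X, Z) | min(X, Z) ≥ 2] = (79/56) / (33/56) = 79/33.

79/33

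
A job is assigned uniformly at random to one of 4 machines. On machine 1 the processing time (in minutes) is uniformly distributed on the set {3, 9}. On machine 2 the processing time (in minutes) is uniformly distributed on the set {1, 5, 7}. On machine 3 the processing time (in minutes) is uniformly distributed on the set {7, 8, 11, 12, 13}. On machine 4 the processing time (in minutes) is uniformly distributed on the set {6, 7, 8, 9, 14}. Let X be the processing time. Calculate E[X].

22/3

E[X | machine 1] = (3+9)/2 = 6.
E[X | machine 2] = (1+5+7)/3 = 13/3.
E[X | machine 3] = (7+8+11+12+13)/5 = 51/5.
E[X | machine 4] = (6+7+8+9+14)/5 = 44/5.
By the law of total expectation,
E[X] = (1/4)·(6) + (1/4)·(13/3) + (1/4)·(51/5) + (1/4)·(44/5) = 22/3.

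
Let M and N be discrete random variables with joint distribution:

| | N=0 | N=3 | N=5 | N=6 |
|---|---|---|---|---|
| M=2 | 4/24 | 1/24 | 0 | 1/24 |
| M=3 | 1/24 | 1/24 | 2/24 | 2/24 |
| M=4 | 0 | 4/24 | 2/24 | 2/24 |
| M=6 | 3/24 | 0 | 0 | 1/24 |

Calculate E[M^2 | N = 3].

77/6

P(N = 3) = 1/4.
Σ M^2·P over the event = 4·(1/24) + 9·(1/24) + 16·(4/24) = 77/24.
E[M^2 | N = 3] = (77/24) / (1/4) = 77/6.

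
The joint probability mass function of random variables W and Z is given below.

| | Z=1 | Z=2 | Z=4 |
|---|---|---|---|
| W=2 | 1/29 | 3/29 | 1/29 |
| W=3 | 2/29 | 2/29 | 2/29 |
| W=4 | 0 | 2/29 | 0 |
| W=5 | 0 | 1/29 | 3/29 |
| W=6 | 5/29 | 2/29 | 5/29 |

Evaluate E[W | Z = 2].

P(Z = 2) = 10/29.
Σ W·P over the event = 2·(3/29) + 3·(2/29) + 4·(2/29) + 5·(1/29) + 6·(2/29) = 37/29.
E[W | Z = 2] = (37/29) / (10/29) = 37/10.

37/10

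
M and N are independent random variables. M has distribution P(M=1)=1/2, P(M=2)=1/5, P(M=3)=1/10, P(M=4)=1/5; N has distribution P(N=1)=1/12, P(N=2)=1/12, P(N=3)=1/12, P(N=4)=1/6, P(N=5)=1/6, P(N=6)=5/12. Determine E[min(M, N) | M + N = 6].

P(M + N = 6) = 17/120.
Summing min(M,N)·P(x,y) over outcomes with M + N = 6 gives 5/24.
E[min(M, N) | M + N = 6] = (5/24) / (17/120) = 25/17.

25/17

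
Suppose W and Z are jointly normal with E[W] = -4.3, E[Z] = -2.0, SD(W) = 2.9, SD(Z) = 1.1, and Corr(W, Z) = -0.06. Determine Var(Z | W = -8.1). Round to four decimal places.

1.2056

For a bivariate normal, Var(Z | W=x) = σ_Z²(1 − ρ²).
Var(Z | W=-8.1) = (1.1)²·(1 − (-0.06)²) = 1.21·0.9964 = 1.2056.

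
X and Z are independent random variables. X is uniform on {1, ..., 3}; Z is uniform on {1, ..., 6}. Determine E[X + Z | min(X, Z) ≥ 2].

13/2

P(min(X, Z) ≥ 2) = 5/9.
Summing (X+Z)·P(x,y) over outcomes with min(X, Z) ≥ 2 gives 65/18.
E[X + Z | min(X, Z) ≥ 2] = (65/18) / (5/9) = 13/2.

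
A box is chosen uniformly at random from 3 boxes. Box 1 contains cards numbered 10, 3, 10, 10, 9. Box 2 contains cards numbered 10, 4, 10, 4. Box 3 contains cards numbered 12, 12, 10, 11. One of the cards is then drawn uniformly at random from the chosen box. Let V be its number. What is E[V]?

533/60

E[V | box 1] = (10+3+10+10+9)/5 = 42/5.
E[V | box 2] = (10+4+10+4)/4 = 7.
E[V | box 3] = (12+12+10+11)/4 = 45/4.
By the law of total expectation,
E[V] = (1/3)·(42/5) + (1/3)·(7) + (1/3)·(45/4) = 533/60.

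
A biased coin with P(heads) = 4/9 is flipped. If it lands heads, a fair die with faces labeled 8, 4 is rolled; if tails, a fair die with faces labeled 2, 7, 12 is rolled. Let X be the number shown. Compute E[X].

59/9

E[X | heads] = (8+4)/2 = 6.
E[X | tails] = (2+7+12)/3 = 7.
E[X] = (4/9)·(6) + (5/9)·(7) = 59/9.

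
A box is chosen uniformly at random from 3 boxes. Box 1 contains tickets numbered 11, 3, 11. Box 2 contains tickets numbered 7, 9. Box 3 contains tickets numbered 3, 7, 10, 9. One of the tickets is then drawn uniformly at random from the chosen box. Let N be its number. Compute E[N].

E[N | box 1] = (11+3+11)/3 = 25/3.
E[N | box 2] = (7+9)/2 = 8.
E[N | box 3] = (3+7+10+9)/4 = 29/4.
By the law of total expectation,
E[N] = (1/3)·(25/3) + (1/3)·(8) + (1/3)·(29/4) = 283/36.

283/36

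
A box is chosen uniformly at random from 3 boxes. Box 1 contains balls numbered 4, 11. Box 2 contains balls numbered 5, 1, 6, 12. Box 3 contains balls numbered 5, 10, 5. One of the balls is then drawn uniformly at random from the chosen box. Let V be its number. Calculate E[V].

121/18

E[V | box 1] = (4+11)/2 = 15/2.
E[V | box 2] = (5+1+6+12)/4 = 6.
E[V | box 3] = (5+10+5)/3 = 20/3.
E[V] = (1/3)·(15/2) + (1/3)·(6) + (1/3)·(20/3) = 121/18.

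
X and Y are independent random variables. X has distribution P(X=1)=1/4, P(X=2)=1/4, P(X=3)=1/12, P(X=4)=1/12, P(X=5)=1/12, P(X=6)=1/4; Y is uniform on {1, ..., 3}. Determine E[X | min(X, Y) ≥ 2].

4

P(min(X, Y) ≥ 2) = 1/2.
Summing X·P(x,y) over outcomes with min(X, Y) ≥ 2 gives 2.
E[X | min(X, Y) ≥ 2] = (2) / (1/2) = 4.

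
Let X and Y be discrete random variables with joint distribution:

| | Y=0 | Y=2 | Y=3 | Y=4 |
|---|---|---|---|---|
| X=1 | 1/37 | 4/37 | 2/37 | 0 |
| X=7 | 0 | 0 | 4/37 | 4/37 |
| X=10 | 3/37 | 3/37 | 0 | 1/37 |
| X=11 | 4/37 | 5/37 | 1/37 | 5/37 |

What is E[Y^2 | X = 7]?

P(X = 7) = 8/37.
Σ Y^2·P over the event = 9·(4/37) + 16·(4/37) = 100/37.
E[Y^2 | X = 7] = (100/37) / (8/37) = 25/2.

25/2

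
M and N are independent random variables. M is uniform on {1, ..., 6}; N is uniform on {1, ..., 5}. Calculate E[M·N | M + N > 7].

39/2

P(M + N > 7) = 1/3.
Summing MN·P(x,y) over outcomes with M + N > 7 gives 13/2.
E[M·N | M + N > 7] = (13/2) / (1/3) = 39/2.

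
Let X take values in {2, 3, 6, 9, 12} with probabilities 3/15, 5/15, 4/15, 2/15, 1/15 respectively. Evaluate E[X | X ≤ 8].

P(X ≤ 8) = 4/5.
Σ over the event: 2·1/5 + 3·1/3 + 6·4/15 = 3.
E[X | X ≤ 8] = (3) / (4/5) = 15/4.

15/4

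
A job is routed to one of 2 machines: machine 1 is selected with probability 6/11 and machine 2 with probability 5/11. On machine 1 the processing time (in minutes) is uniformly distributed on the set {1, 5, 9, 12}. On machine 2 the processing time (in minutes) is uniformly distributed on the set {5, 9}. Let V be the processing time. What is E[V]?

E[V | machine 1] = (1+5+9+12)/4 = 27/4.
E[V | machine 2] = (5+9)/2 = 7.
E[V] = (6/11)·(27/4) + (5/11)·(7) = 151/22.

151/22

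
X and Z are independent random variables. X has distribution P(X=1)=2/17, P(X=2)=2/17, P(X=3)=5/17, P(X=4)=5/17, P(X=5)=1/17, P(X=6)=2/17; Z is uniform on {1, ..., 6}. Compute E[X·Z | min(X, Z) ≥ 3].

P(min(X, Z) ≥ 3) = 26/51.
Summing XZ·P(x,y) over outcomes with min(X, Z) ≥ 3 gives 156/17.
E[X·Z | min(X, Z) ≥ 3] = (156/17) / (26/51) = 18.

18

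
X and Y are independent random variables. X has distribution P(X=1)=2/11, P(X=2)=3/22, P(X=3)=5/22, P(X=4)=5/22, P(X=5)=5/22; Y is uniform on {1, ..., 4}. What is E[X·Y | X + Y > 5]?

P(X + Y > 5) = 6/11.
Summing XY·P(x,y) over outcomes with X + Y > 5 gives 559/88.
E[X·Y | X + Y > 5] = (559/88) / (6/11) = 559/48.

559/48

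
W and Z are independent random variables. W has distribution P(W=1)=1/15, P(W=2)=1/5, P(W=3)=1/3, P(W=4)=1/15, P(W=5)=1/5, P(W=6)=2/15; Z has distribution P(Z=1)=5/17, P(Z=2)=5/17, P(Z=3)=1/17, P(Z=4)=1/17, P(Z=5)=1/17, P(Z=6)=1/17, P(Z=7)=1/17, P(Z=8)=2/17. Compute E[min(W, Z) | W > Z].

P(W > Z) = 46/85.
Summing min(W,Z)·P(x,y) over outcomes with W > Z gives 76/85.
E[min(W, Z) | W > Z] = (76/85) / (46/85) = 38/23.

38/23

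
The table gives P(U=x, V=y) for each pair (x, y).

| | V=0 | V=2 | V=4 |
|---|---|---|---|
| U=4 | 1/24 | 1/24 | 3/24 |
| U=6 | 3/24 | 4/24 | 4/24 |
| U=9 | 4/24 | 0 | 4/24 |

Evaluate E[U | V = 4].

72/11

P(V = 4) = 11/24.
Σ U·P over the event = 4·(3/24) + 6·(4/24) + 9·(4/24) = 3.
E[U | V = 4] = (3) / (11/24) = 72/11.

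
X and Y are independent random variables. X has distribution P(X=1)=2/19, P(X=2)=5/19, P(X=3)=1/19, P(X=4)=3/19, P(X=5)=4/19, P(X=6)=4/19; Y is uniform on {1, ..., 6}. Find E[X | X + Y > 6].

P(X + Y > 6) = 71/114.
Summing X·P(x,y) over outcomes with X + Y > 6 gives 17/6.
E[X | X + Y > 6] = (17/6) / (71/114) = 323/71.

323/71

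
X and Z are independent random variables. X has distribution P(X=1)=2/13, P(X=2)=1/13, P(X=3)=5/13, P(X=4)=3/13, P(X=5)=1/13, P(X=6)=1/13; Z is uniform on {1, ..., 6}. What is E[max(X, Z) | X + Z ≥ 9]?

P(X + Z ≥ 9) = 3/13.
Summing max(X,Z)·P(x,y) over outcomes with X + Z ≥ 9 gives 103/78.
E[max(X, Z) | X + Z ≥ 9] = (103/78) / (3/13) = 103/18.

103/18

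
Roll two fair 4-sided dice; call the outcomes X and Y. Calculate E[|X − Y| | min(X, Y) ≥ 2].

Outcomes with min(X, Y) ≥ 2: (2,2), (2,3), (2,4), (3,2), (3,3), (3,4), (4,2), (4,3), (4,4), each with probability 1/16.
E[|X − Y| | min(X, Y) ≥ 2] = (0 + 1 + 2 + 1 + 0 + 1 + 2 + 1 + 0) / 9 = 8/9.

8/9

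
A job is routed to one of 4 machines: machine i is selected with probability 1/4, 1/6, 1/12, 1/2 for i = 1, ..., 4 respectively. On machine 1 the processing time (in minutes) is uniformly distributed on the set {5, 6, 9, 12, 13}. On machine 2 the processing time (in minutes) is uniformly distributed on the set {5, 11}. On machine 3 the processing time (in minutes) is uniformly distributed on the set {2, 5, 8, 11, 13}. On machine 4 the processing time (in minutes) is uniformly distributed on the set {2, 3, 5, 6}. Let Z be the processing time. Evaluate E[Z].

187/30

E[Z | machine 1] = (5+6+9+12+13)/5 = 9.
E[Z | machine 2] = (5+11)/2 = 8.
E[Z | machine 3] = (2+5+8+11+13)/5 = 39/5.
E[Z | machine 4] = (2+3+5+6)/4 = 4.
E[Z] = (1/4)·(9) + (1/6)·(8) + (1/12)·(39/5) + (1/2)·(4) = 187/30.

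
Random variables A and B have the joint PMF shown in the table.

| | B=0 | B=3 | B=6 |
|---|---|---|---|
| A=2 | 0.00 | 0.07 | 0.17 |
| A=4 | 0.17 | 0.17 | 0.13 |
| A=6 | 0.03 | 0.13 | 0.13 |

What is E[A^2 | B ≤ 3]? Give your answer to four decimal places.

20.1404

P(B ≤ 3) = 0.57.
Σ A^2·P over the event = 4·(0.07) + 16·(0.17) + 16·(0.17) + 36·(0.03) + 36·(0.13) = 11.48.
E[A^2 | B ≤ 3] = (11.48) / (0.57) = 20.1404.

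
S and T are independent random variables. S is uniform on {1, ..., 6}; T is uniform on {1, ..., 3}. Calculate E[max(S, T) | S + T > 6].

16/3

P(S + T > 6) = 1/3.
Summing max(S,T)·P(x,y) over outcomes with S + T > 6 gives 16/9.
E[max(S, T) | S + T > 6] = (16/9) / (1/3) = 16/3.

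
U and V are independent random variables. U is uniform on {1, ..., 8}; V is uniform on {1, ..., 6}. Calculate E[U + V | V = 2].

Outcomes with V = 2: (1,2), (2,2), (3,2), (4,2), (5,2), (6,2), (7,2), (8,2), each with probability 1/48.
E[U + V | V = 2] = (3 + 4 + 5 + 6 + 7 + 8 + 9 + 10) / 8 = 13/2.

13/2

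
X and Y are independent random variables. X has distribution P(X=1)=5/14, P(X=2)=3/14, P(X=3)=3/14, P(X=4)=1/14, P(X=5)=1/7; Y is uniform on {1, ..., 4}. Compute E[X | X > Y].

P(X > Y) = 5/14.
Summing X·P(x,y) over outcomes with X > Y gives 19/14.
E[X | X > Y] = (19/14) / (5/14) = 19/5.

19/5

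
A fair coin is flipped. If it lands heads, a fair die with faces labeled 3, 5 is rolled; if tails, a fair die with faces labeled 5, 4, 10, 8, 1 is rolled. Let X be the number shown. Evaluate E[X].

24/5

E[X | heads] = (3+5)/2 = 4.
E[X | tails] = (5+4+10+8+1)/5 = 28/5.
By the law of total expectation,
E[X] = (1/2)·(4) + (1/2)·(28/5) = 24/5.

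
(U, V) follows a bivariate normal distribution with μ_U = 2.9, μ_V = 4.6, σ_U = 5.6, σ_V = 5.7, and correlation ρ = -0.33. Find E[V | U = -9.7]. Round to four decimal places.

8.8323

The regression of V on U has slope ρ·σ_V/σ_U and passes through (μ_U, μ_V).
E[V | U=-9.7] = 4.6 + (-0.33)·(5.7/5.6)·(-9.7 − (2.9)) = 4.6 + (-0.335893)·(-12.6) = 8.8323.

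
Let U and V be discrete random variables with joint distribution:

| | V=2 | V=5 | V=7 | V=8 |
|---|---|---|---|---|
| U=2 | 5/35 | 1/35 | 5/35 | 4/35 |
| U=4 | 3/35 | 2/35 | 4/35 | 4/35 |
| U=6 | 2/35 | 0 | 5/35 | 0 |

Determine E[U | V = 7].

P(V = 7) = 2/5.
Summing U·P(U=x,V=y) over the conditioning event gives 8/5.
E[U | V = 7] = (8/5) / (2/5) = 4.

4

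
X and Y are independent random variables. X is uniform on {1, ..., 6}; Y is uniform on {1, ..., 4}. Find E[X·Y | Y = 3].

21/2

Outcomes with Y = 3: (1,3), (2,3), (3,3), (4,3), (5,3), (6,3), each with probability 1/24.
E[X·Y | Y = 3] = (3 + 6 + 9 + 12 + 15 + 18) / 6 = 21/2.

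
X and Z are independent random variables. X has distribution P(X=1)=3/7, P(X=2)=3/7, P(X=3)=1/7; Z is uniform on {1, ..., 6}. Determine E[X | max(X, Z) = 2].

P(max(X, Z) = 2) = 3/14.
Summing X·P(x,y) over outcomes with max(X, Z) = 2 gives 5/14.
E[X | max(X, Z) = 2] = (5/14) / (3/14) = 5/3.

5/3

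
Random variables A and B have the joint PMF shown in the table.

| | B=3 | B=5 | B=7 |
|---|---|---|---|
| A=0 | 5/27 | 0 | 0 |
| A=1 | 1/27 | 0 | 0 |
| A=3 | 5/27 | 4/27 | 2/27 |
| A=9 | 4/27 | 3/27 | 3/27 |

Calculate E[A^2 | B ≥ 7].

P(B ≥ 7) = 5/27.
Σ A^2·P over the event = 9·(2/27) + 81·(3/27) = 29/3.
E[A^2 | B ≥ 7] = (29/3) / (5/27) = 261/5.

261/5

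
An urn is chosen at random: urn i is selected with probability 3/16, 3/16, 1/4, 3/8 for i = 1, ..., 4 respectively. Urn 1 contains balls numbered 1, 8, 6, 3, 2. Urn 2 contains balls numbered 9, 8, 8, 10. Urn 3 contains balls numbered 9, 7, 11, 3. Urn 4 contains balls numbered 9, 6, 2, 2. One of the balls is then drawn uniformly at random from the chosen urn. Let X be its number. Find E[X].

387/64

E[X | urn 1] = (1+8+6+3+2)/5 = 4.
E[X | urn 2] = (9+8+8+10)/4 = 35/4.
E[X | urn 3] = (9+7+11+3)/4 = 15/2.
E[X | urn 4] = (9+6+2+2)/4 = 19/4.
By the law of total expectation,
E[X] = (3/16)·(4) + (3/16)·(35/4) + (1/4)·(15/2) + (3/8)·(19/4) = 387/64.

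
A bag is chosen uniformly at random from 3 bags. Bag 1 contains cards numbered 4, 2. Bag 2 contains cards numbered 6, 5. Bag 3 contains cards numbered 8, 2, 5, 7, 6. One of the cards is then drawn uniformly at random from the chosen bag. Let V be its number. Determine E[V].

E[V | bag 1] = (4+2)/2 = 3.
E[V | bag 2] = (6+5)/2 = 11/2.
E[V | bag 3] = (8+2+5+7+6)/5 = 28/5.
By the law of total expectation,
E[V] = (1/3)·(3) + (1/3)·(11/2) + (1/3)·(28/5) = 47/10.

47/10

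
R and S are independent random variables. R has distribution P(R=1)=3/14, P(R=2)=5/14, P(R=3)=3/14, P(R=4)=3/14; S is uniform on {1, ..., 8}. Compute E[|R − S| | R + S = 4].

P(R + S = 4) = 11/112.
Summing |R−S|·P(x,y) over outcomes with R + S = 4 gives 3/28.
E[|R − S| | R + S = 4] = (3/28) / (11/112) = 12/11.

12/11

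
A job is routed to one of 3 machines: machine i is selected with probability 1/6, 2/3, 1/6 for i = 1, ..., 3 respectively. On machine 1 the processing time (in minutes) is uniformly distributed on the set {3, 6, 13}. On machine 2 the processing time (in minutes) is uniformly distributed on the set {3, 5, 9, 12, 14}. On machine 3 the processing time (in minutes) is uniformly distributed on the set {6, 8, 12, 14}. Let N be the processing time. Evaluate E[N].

E[N | machine 1] = (3+6+13)/3 = 22/3.
E[N | machine 2] = (3+5+9+12+14)/5 = 43/5.
E[N | machine 3] = (6+8+12+14)/4 = 10.
E[N] = (1/6)·(22/3) + (2/3)·(43/5) + (1/6)·(10) = 388/45.

388/45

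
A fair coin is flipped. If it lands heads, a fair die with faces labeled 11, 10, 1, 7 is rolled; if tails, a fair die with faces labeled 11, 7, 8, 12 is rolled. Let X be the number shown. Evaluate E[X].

67/8

E[X | heads] = (11+10+1+7)/4 = 29/4.
E[X | tails] = (11+7+8+12)/4 = 19/2.
By the law of total expectation,
E[X] = (1/2)·(29/4) + (1/2)·(19/2) = 67/8.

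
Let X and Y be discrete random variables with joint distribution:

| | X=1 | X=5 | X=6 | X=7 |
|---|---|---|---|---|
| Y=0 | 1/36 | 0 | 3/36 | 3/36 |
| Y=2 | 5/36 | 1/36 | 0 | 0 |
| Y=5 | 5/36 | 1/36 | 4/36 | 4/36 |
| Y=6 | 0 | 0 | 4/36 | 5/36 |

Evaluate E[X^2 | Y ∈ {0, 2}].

22

P(Y ∈ {0, 2}) = 13/36.
Σ X^2·P over the event = 1·(1/36) + 1·(5/36) + 25·(1/36) + 36·(3/36) + 49·(3/36) = 143/18.
E[X^2 | Y ∈ {0, 2}] = (143/18) / (13/36) = 22.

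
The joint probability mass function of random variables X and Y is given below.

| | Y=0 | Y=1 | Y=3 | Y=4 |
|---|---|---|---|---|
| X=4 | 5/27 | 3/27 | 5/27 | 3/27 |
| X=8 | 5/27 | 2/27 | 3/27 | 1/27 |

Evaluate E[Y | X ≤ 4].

P(X ≤ 4) = 16/27.
Σ Y·P over the event = 0·(5/27) + 1·(3/27) + 3·(5/27) + 4·(3/27) = 10/9.
E[Y | X ≤ 4] = (10/9) / (16/27) = 15/8.

15/8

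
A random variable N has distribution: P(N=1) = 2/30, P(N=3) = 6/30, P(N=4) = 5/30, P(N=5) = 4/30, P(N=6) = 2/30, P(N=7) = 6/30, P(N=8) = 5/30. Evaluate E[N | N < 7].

P(N < 7) = 19/30.
Σ over the event: 1·1/15 + 3·1/5 + 4·1/6 + 5·2/15 + 6·1/15 = 12/5.
E[N | N < 7] = (12/5) / (19/30) = 72/19.

72/19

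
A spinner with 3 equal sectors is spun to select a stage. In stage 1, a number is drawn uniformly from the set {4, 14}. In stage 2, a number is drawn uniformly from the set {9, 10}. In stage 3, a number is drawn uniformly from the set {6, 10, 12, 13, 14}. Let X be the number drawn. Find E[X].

E[X | stage 1] = (4+14)/2 = 9.
E[X | stage 2] = (9+10)/2 = 19/2.
E[X | stage 3] = (6+10+12+13+14)/5 = 11.
E[X] = (1/3)·(9) + (1/3)·(19/2) + (1/3)·(11) = 59/6.

59/6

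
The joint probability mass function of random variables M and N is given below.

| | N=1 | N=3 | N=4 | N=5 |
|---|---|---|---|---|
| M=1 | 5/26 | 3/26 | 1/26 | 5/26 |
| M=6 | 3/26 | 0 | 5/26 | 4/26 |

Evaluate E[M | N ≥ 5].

29/9

P(N ≥ 5) = 9/26.
Σ M·P over the event = 1·(5/26) + 6·(4/26) = 29/26.
E[M | N ≥ 5] = (29/26) / (9/26) = 29/9.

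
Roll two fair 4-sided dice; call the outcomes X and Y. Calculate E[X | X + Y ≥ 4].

36/13

P(X + Y ≥ 4) = 13/16.
Summing X·P(x,y) over outcomes with X + Y ≥ 4 gives 9/4.
E[X | X + Y ≥ 4] = (9/4) / (13/16) = 36/13.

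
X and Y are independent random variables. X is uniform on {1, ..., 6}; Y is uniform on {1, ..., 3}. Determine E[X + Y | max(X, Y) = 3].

Outcomes with max(X, Y) = 3: (1,3), (2,3), (3,1), (3,2), (3,3), each with probability 1/18.
E[X + Y | max(X, Y) = 3] = (4 + 5 + 4 + 5 + 6) / 5 = 24/5.

24/5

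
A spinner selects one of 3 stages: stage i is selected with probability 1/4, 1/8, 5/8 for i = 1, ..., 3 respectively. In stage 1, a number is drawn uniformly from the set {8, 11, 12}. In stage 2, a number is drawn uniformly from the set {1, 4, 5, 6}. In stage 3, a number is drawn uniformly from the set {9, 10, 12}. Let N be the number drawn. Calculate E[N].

E[N | stage 1] = (8+11+12)/3 = 31/3.
E[N | stage 2] = (1+4+5+6)/4 = 4.
E[N | stage 3] = (9+10+12)/3 = 31/3.
E[N] = (1/4)·(31/3) + (1/8)·(4) + (5/8)·(31/3) = 229/24.

229/24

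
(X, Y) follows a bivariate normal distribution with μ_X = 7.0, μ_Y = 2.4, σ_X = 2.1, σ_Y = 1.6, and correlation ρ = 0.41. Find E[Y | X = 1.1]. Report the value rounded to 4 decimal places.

E[Y | X=x] = μ_Y + ρ(σ_Y/σ_X)(x − μ_X) for jointly normal variables.
E[Y | X=1.1] = 2.4 + (0.41)·(1.6/2.1)·(1.1 − (7.0)) = 2.4 + (0.31238)·(-5.9) = 0.5570.

0.5570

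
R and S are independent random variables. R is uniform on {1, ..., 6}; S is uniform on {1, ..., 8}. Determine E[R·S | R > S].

35/3

P(R > S) = 5/16.
Summing RS·P(x,y) over outcomes with R > S gives 175/48.
E[R·S | R > S] = (175/48) / (5/16) = 35/3.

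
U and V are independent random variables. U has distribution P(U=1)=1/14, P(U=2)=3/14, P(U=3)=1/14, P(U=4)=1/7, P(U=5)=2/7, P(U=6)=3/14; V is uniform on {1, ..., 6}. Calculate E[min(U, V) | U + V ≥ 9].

129/29

P(U + V ≥ 9) = 29/84.
Summing min(U,V)·P(x,y) over outcomes with U + V ≥ 9 gives 43/28.
E[min(U, V) | U + V ≥ 9] = (43/28) / (29/84) = 129/29.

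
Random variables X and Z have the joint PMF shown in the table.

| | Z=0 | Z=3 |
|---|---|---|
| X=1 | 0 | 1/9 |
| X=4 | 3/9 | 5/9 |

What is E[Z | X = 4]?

P(X = 4) = 8/9.
Σ Z·P over the event = 0·(3/9) + 3·(5/9) = 5/3.
E[Z | X = 4] = (5/3) / (8/9) = 15/8.

15/8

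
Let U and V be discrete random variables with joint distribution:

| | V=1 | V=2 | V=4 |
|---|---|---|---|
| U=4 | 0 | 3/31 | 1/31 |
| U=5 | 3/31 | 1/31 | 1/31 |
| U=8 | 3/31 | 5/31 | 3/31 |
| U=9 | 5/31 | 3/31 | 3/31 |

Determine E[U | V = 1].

84/11

P(V = 1) = 11/31.
Σ U·P over the event = 5·(3/31) + 8·(3/31) + 9·(5/31) = 84/31.
E[U | V = 1] = (84/31) / (11/31) = 84/11.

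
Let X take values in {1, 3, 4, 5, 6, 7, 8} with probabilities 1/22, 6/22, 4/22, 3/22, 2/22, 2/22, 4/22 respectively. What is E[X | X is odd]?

4

P(X is odd) = 6/11.
Σ over the event: 1·1/22 + 3·3/11 + 5·3/22 + 7·1/11 = 24/11.
E[X | X is odd] = (24/11) / (6/11) = 4.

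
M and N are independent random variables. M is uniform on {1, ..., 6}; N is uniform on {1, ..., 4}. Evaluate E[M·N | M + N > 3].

P(M + N > 3) = 7/8.
Summing MN·P(x,y) over outcomes with M + N > 3 gives 205/24.
E[M·N | M + N > 3] = (205/24) / (7/8) = 205/21.

205/21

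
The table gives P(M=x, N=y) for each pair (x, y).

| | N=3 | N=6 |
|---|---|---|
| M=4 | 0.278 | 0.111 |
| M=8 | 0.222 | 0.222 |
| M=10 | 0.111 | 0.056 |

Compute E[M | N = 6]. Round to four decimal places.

P(N = 6) = 0.389.
Σ M·P over the event = 4·(0.111) + 8·(0.222) + 10·(0.056) = 2.780.
E[M | N = 6] = (2.780) / (0.389) = 7.1465.

7.1465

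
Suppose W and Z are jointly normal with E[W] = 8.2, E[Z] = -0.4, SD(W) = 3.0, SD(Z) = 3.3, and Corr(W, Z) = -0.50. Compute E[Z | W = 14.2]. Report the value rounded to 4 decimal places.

-3.7000

For a bivariate normal, E[Z | W=x] = μ_Z + ρ·(σ_Z/σ_W)·(x − μ_W).
E[Z | W=14.2] = -0.4 + (-0.50)·(3.3/3.0)·(14.2 − (8.2)) = -0.4 + (-0.55)·(6) = -3.7000.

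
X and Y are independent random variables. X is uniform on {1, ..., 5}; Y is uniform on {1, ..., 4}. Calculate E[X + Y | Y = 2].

5

Outcomes with Y = 2: (1,2), (2,2), (3,2), (4,2), (5,2), each with probability 1/20.
E[X + Y | Y = 2] = (3 + 4 + 5 + 6 + 7) / 5 = 5.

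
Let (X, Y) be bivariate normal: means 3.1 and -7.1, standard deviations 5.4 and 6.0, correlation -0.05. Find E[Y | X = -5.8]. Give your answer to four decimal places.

-6.6056

E[Y | X=x] = μ_Y + ρ(σ_Y/σ_X)(x − μ_X) for jointly normal variables.
E[Y | X=-5.8] = -7.1 + (-0.05)·(6.0/5.4)·(-5.8 − (3.1)) = -7.1 + (-0.055556)·(-8.9) = -6.6056.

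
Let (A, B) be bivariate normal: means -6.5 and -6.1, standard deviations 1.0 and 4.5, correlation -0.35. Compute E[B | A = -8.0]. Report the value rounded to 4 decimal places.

-3.7375

For a bivariate normal, E[B | A=x] = μ_B + ρ·(σ_B/σ_A)·(x − μ_A).
E[B | A=-8.0] = -6.1 + (-0.35)·(4.5/1.0)·(-8.0 − (-6.5)) = -6.1 + (-1.575)·(-1.5) = -3.7375.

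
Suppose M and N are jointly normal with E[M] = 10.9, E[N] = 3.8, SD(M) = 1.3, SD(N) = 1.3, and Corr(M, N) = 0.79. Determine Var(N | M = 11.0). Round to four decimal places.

Var(N | M=x) = (1 − ρ²)·σ_N².
Var(N | M=11.0) = (1.3)²·(1 − (0.79)²) = 1.69·0.3759 = 0.6353.

0.6353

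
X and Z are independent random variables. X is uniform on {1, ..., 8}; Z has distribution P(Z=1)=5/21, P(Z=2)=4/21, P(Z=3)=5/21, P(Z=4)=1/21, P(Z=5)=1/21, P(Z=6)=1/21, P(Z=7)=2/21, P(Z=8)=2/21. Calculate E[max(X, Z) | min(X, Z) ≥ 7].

P(min(X, Z) ≥ 7) = 1/21.
Summing max(X,Z)·P(x,y) over outcomes with min(X, Z) ≥ 7 gives 31/84.
E[max(X, Z) | min(X, Z) ≥ 7] = (31/84) / (1/21) = 31/4.

31/4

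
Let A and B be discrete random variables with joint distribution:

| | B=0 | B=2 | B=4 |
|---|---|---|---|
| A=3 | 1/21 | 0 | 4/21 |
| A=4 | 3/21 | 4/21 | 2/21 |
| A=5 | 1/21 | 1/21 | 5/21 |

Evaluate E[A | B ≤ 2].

P(B ≤ 2) = 10/21.
Σ A·P over the event = 3·(1/21) + 4·(3/21) + 4·(4/21) + 5·(1/21) + 5·(1/21) = 41/21.
E[A | B ≤ 2] = (41/21) / (10/21) = 41/10.

41/10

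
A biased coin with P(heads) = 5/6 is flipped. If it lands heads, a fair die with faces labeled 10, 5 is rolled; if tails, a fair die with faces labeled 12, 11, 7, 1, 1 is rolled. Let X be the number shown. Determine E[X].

439/60

E[X | heads] = (10+5)/2 = 15/2.
E[X | tails] = (12+11+7+1+1)/5 = 32/5.
By the law of total expectation,
E[X] = (5/6)·(15/2) + (1/6)·(32/5) = 439/60.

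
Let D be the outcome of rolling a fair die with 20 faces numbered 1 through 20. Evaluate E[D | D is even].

11

Given D is even, D is equally likely to be any of {2, 4, 6, 8, 10, 12, 14, 16, 18, 20}.
E[D | D is even] = (2 + 4 + 6 + 8 + 10 + 12 + 14 + 16 + 18 + 20) / 10 = 11.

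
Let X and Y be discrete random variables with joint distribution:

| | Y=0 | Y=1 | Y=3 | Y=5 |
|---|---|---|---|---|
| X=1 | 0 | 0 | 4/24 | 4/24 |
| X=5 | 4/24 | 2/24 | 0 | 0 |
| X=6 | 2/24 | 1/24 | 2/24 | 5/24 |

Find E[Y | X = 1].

4

P(X = 1) = 1/3.
Summing Y·P(X=x,Y=y) over the conditioning event gives 4/3.
E[Y | X = 1] = (4/3) / (1/3) = 4.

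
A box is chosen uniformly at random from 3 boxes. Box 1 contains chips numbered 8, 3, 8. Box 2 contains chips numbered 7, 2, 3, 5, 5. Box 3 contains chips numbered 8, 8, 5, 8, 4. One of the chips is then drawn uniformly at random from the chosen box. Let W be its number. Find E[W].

52/9

E[W | box 1] = (8+3+8)/3 = 19/3.
E[W | box 2] = (7+2+3+5+5)/5 = 22/5.
E[W | box 3] = (8+8+5+8+4)/5 = 33/5.
By the law of total expectation,
E[W] = (1/3)·(19/3) + (1/3)·(22/5) + (1/3)·(33/5) = 52/9.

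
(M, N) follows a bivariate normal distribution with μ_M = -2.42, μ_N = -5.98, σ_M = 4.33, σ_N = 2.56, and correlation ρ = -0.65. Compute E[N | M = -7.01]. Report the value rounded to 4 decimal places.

For a bivariate normal, E[N | M=x] = μ_N + ρ·(σ_N/σ_M)·(x − μ_M).
E[N | M=-7.01] = -5.98 + (-0.65)·(2.56/4.33)·(-7.01 − (-2.42)) = -5.98 + (-0.3843)·(-4.59) = -4.2161.

-4.2161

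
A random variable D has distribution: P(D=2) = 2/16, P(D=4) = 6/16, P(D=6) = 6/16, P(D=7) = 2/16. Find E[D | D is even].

P(D is even) = 7/8.
Σ over the event: 2·1/8 + 4·3/8 + 6·3/8 = 4.
E[D | D is even] = (4) / (7/8) = 32/7.

32/7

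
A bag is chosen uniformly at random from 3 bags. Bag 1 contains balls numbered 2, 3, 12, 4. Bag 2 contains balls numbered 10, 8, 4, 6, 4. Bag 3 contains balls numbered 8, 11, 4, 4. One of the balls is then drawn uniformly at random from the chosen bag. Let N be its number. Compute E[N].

92/15

E[N | bag 1] = (2+3+12+4)/4 = 21/4.
E[N | bag 2] = (10+8+4+6+4)/5 = 32/5.
E[N | bag 3] = (8+11+4+4)/4 = 27/4.
E[N] = (1/3)·(21/4) + (1/3)·(32/5) + (1/3)·(27/4) = 92/15.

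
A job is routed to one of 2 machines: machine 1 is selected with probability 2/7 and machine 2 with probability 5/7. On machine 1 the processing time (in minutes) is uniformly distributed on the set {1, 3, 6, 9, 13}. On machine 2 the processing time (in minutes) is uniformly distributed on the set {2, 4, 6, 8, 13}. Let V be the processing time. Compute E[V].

E[V | machine 1] = (1+3+6+9+13)/5 = 32/5.
E[V | machine 2] = (2+4+6+8+13)/5 = 33/5.
E[V] = (2/7)·(32/5) + (5/7)·(33/5) = 229/35.

229/35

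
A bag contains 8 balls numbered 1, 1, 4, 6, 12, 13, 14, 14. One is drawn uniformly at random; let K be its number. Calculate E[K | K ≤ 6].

3

P(K ≤ 6) = 1/2.
Σ over the event: 1·1/4 + 4·1/8 + 6·1/8 = 3/2.
E[K | K ≤ 6] = (3/2) / (1/2) = 3.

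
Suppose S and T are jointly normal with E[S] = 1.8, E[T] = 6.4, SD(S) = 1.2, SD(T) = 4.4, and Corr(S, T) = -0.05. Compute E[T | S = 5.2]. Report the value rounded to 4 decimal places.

The regression of T on S has slope ρ·σ_T/σ_S and passes through (μ_S, μ_T).
E[T | S=5.2] = 6.4 + (-0.05)·(4.4/1.2)·(5.2 − (1.8)) = 6.4 + (-0.18333)·(3.4) = 5.7767.

5.7767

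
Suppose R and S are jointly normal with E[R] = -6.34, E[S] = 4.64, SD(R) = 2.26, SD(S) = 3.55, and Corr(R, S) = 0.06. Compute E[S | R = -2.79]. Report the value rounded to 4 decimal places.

The regression of S on R has slope ρ·σ_S/σ_R and passes through (μ_R, μ_S).
E[S | R=-2.79] = 4.64 + (0.06)·(3.55/2.26)·(-2.79 − (-6.34)) = 4.64 + (0.094248)·(3.55) = 4.9746.

4.9746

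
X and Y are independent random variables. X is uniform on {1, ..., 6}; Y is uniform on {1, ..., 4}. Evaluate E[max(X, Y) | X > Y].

32/7

P(X > Y) = 7/12.
Summing max(X,Y)·P(x,y) over outcomes with X > Y gives 8/3.
E[max(X, Y) | X > Y] = (8/3) / (7/12) = 32/7.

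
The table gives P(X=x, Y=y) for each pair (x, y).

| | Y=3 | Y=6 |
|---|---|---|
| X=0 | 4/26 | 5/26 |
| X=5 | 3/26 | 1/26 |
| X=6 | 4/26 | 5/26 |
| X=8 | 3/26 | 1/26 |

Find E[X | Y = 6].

43/12

P(Y = 6) = 6/13.
Σ X·P over the event = 0·(5/26) + 5·(1/26) + 6·(5/26) + 8·(1/26) = 43/26.
E[X | Y = 6] = (43/26) / (6/13) = 43/12.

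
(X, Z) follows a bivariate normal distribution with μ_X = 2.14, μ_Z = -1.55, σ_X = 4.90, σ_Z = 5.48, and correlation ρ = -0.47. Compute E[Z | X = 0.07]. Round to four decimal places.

E[Z | X=x] = μ_Z + ρ(σ_Z/σ_X)(x − μ_X) for jointly normal variables.
E[Z | X=0.07] = -1.55 + (-0.47)·(5.48/4.90)·(0.07 − (2.14)) = -1.55 + (-0.52563)·(-2.07) = -0.4619.

-0.4619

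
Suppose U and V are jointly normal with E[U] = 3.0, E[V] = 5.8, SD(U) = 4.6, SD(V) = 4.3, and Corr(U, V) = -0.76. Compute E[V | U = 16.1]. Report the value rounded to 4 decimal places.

-3.5067

E[V | U=x] = μ_V + ρ(σ_V/σ_U)(x − μ_U) for jointly normal variables.
E[V | U=16.1] = 5.8 + (-0.76)·(4.3/4.6)·(16.1 − (3.0)) = 5.8 + (-0.710435)·(13.1) = -3.5067.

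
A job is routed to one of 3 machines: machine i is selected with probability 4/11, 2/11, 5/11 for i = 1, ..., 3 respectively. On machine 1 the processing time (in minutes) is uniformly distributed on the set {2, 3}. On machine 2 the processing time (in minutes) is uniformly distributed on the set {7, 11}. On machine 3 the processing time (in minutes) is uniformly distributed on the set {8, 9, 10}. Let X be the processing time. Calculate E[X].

E[X | machine 1] = (2+3)/2 = 5/2.
E[X | machine 2] = (7+11)/2 = 9.
E[X | machine 3] = (8+9+10)/3 = 9.
By the law of total expectation,
E[X] = (4/11)·(5/2) + (2/11)·(9) + (5/11)·(9) = 73/11.

73/11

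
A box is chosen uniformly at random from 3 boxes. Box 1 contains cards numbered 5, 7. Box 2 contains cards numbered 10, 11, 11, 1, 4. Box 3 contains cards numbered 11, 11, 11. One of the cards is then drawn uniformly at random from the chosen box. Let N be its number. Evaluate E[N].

E[N | box 1] = (5+7)/2 = 6.
E[N | box 2] = (10+11+11+1+4)/5 = 37/5.
E[N | box 3] = (11+11+11)/3 = 11.
E[N] = (1/3)·(6) + (1/3)·(37/5) + (1/3)·(11) = 122/15.

122/15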